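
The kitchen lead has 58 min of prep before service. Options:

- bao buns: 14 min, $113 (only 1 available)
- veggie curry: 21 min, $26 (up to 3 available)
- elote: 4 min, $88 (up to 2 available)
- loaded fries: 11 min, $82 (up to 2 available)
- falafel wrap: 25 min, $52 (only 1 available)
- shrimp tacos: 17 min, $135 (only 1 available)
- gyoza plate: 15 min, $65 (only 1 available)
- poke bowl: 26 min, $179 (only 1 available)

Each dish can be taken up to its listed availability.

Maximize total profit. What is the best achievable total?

519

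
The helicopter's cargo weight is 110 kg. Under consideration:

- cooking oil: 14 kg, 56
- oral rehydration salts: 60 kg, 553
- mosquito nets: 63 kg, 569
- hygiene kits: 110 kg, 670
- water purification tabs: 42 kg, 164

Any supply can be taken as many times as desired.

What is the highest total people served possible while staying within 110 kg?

737

A density-first pass picks 3×cooking oil + oral rehydration salts — 721 at 102 kg.
Dropping oral rehydration salts frees 60 kg; slotting in mosquito nets (63 kg) lifts the total to 737 at 105 kg.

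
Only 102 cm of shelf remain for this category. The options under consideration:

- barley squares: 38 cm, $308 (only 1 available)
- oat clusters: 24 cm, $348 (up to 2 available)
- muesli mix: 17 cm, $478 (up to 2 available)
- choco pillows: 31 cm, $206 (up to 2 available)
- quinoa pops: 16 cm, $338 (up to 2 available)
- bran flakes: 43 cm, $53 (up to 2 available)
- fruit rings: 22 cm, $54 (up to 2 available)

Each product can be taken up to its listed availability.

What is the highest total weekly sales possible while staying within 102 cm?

1990

By weekly sales per cm: muesli mix 28.12, quinoa pops 21.12, oat clusters 14.50, barley squares 8.11 lead.
Greedy by ratio would take oat clusters + 2×muesli mix + 2×quinoa pops: 90 cm used, total 1980.
Replace quinoa pops with oat clusters: the trade gains 10 net, giving 1990 at 98 cm.
Every other selection either busts 102 cm or exceeds an availability limit or fails to beat 1990.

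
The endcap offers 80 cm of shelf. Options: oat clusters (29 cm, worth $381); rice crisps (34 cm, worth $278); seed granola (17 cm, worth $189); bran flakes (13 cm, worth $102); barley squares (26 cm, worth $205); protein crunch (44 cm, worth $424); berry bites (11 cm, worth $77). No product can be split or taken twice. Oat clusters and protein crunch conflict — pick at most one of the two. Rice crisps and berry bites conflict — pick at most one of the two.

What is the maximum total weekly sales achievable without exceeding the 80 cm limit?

848

By weekly sales per cm: oat clusters 13.14, seed granola 11.12, protein crunch 9.64, rice crisps 8.18 lead.
The ratio ordering already packs tightly: oat clusters + rice crisps + seed granola, 80 cm, 848.
The closest alternative, oat clusters + seed granola + barley squares, reaches only 775.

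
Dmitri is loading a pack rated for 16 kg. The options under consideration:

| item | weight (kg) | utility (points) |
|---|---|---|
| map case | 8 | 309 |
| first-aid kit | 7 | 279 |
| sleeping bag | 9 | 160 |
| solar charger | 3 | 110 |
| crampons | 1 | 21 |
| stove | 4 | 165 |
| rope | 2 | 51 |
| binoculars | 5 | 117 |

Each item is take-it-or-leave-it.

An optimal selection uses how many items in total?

3

The maximum utility within 16 kg is 609.
map case + first-aid kit + crampons hits 609 at 16 kg.
Every optimal selection uses 3 items.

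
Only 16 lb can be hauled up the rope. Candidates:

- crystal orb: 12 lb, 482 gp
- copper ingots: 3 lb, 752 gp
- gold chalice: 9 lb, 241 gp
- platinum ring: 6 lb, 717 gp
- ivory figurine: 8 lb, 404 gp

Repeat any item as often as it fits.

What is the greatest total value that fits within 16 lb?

The ratio ordering already packs tightly: 5×copper ingots, 15 lb, 3760.
Every other selection either busts 16 lb or fails to beat 3760.

3760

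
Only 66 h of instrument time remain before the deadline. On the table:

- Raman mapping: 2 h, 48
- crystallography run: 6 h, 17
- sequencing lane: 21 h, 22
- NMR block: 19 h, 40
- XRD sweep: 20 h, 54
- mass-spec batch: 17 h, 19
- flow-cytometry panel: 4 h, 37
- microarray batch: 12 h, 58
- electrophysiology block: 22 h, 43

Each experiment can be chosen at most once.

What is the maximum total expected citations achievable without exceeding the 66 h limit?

Density check — Raman mapping 24.00, flow-cytometry panel 9.25, microarray batch 4.83 are the best per h.
A density-first pass picks Raman mapping + crystallography run + NMR block + XRD sweep + flow-cytometry panel + microarray batch — 254 at 63 h.
Replace NMR block with electrophysiology block: the trade gains 3 net, giving 257 at 66 h.
That's the maximum — no swap from here does better than 257.

257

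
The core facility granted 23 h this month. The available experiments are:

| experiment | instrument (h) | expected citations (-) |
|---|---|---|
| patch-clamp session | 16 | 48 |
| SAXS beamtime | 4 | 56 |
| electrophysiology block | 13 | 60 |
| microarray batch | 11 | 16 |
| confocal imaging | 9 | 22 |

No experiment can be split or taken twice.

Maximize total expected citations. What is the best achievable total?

116

Taking SAXS beamtime + electrophysiology block: 17 h used, 116 in expected citations.
The spare 6 h is too small for any remaining experiment, and no exchange beats 116.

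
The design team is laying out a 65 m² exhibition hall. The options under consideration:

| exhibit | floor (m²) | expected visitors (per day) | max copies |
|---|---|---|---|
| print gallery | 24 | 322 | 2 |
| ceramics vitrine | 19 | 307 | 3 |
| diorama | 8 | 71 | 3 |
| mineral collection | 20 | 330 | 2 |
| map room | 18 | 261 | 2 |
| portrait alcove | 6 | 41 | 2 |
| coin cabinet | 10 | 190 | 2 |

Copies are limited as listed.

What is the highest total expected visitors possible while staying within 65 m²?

Taking the top-ratio exhibits first gives 2×mineral collection + 2×coin cabinet for 1040 (60 m²).
Replace mineral collection with ceramics vitrine + portrait alcove: the trade gains 18 net, giving 1058 at 65 m².
Every other selection either busts 65 m² or exceeds an availability limit or fails to beat 1058.

1058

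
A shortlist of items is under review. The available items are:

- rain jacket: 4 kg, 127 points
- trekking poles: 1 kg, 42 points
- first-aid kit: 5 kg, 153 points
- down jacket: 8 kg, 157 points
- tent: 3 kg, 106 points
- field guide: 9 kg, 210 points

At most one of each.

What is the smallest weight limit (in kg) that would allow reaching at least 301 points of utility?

9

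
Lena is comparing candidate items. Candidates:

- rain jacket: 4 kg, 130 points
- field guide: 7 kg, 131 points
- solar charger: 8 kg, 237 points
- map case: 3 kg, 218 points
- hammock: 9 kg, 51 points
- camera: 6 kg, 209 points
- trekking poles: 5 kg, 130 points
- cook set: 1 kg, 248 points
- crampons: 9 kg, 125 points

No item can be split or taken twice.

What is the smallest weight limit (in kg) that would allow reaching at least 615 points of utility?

10

Minimise kg subject to total utility ≥ 615.
map case + camera + cook set reaches 675 using 10 kg.
Any bundle with less than 10 kg falls short of 615.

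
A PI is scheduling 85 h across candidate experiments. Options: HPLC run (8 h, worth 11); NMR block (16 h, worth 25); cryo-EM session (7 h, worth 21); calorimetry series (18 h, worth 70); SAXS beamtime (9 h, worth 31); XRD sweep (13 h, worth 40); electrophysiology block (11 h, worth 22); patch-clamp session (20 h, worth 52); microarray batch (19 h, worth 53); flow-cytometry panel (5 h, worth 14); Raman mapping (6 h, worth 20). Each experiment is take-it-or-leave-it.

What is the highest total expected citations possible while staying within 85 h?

266

A density-first pass picks HPLC run + cryo-EM session + calorimetry series + SAXS beamtime + XRD sweep + microarray batch + flow-cytometry panel + Raman mapping — 260 at 85 h.
Dropping HPLC run and cryo-EM session and flow-cytometry panel frees 20 h; slotting in patch-clamp session (20 h) lifts the total to 266 at 85 h.
Every other selection either busts 85 h or fails to beat 266.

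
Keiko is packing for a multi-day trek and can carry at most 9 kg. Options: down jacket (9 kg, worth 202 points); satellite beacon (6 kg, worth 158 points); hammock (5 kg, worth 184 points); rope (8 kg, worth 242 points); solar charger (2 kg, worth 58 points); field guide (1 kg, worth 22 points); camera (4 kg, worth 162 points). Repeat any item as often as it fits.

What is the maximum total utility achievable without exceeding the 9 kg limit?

346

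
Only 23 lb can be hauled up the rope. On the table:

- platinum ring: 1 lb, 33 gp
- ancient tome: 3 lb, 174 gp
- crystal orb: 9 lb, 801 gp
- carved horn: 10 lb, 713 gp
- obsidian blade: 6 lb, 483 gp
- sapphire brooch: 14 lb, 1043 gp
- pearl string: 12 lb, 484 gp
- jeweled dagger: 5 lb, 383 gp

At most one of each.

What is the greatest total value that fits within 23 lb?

Greedy by ratio would take ancient tome + crystal orb + obsidian blade + jeweled dagger: 23 lb used, total 1841.
The 14 lb tied up in ancient tome and obsidian blade and jeweled dagger is better spent on sapphire brooch — total rises to 1844 (23 lb).

1844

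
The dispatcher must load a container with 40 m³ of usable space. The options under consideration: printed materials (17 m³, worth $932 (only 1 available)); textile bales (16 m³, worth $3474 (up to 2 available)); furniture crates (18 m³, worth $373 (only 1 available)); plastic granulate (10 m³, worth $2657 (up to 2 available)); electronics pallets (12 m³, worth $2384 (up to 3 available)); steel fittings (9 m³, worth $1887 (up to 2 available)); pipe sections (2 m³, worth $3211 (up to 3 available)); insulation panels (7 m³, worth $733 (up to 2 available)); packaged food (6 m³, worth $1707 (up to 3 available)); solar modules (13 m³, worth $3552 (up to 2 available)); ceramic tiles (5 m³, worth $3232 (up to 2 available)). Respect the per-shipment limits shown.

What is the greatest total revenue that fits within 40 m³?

The ratio heuristic lands on 3×pipe sections + 3×packaged food + 2×ceramic tiles (21218) but leaves 6 m³ idle.
Replace 3×packaged food with plastic granulate + solar modules: the trade gains 1088 net, giving 22306 at 39 m³.
The spare 1 m³ is too small for any remaining shipment, and no exchange beats 22306.

22306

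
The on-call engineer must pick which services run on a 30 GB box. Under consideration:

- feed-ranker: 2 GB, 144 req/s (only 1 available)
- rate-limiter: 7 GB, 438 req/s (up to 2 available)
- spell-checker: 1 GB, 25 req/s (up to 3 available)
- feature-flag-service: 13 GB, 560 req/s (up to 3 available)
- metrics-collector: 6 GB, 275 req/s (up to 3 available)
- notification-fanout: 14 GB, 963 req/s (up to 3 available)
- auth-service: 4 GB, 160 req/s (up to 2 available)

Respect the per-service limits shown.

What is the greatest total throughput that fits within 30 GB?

2070

By throughput per GB: feed-ranker 72.00, notification-fanout 68.79, rate-limiter 62.57 lead.
Taking feed-ranker + 2×notification-fanout: 30 GB used, 2070 in throughput.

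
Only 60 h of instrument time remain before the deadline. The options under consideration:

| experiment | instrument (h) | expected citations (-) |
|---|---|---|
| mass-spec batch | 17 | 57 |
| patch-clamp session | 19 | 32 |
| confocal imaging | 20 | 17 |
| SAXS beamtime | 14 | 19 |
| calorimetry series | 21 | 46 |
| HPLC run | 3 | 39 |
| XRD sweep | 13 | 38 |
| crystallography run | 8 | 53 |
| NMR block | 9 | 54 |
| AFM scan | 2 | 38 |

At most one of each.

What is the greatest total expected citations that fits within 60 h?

Ranking by ratio (expected citations/h): AFM scan 19.00, HPLC run 13.00, crystallography run 6.62.
Greedy by ratio would take mass-spec batch + HPLC run + XRD sweep + crystallography run + NMR block + AFM scan: 52 h used, total 279.
Replace XRD sweep with calorimetry series: the trade gains 8 net, giving 287 at 60 h.
Runner-up mass-spec batch + HPLC run + XRD sweep + crystallography run + NMR block + AFM scan tops out at 279.

287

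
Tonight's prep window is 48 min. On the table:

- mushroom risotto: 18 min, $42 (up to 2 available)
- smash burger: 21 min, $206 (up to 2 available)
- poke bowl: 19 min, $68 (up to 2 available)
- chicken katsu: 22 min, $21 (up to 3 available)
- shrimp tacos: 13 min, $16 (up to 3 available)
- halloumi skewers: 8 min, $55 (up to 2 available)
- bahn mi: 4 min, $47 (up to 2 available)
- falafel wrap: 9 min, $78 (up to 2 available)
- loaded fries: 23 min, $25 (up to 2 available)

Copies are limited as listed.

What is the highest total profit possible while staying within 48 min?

459

Greedy by ratio would take smash burger + 2×bahn mi + 2×falafel wrap: 47 min used, total 456.
The 22 min tied up in bahn mi and 2×falafel wrap is better spent on smash burger — total rises to 459 (46 min).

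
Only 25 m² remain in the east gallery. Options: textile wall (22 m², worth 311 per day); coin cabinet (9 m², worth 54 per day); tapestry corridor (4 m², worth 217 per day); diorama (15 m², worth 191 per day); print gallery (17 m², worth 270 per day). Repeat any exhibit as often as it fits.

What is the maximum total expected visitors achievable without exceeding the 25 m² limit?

6×tapestry corridor uses 24 of the 25 m² and totals 1302.
No other feasible combination exceeds 1302.

1302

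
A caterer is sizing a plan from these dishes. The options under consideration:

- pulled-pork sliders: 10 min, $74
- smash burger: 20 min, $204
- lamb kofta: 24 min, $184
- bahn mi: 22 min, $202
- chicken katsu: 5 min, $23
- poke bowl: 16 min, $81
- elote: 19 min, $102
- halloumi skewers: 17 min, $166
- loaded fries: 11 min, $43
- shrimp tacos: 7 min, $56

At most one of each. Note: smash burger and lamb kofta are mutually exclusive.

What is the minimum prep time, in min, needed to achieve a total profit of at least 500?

Look for the lowest-prep combination reaching 500.
pulled-pork sliders + smash burger + halloumi skewers + shrimp tacos: 500 profit at 54 min.
Below 54 min the best achievable stays under 500.

54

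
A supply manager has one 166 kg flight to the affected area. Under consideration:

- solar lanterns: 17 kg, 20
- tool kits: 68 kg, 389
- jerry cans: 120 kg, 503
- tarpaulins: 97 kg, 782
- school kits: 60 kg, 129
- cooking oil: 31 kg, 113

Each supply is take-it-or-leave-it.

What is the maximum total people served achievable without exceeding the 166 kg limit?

1171

Ranking by ratio (people served/kg): tarpaulins 8.06, tool kits 5.72, jerry cans 4.19, cooking oil 3.65.
Tool kits + tarpaulins uses 165 of the 166 kg and totals 1171.
That's the maximum — no swap from here does better than 1171.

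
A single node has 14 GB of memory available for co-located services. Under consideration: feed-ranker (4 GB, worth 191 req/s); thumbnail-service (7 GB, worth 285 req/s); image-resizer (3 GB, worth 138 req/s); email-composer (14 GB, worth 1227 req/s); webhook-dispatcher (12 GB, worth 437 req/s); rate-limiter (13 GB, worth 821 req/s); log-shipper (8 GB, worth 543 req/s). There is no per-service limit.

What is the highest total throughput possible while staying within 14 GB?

Density check — email-composer 87.64, log-shipper 67.88, rate-limiter 63.15, feed-ranker 47.75 are the best per GB.
The ratio ordering already packs tightly: email-composer, 14 GB, 1227.
That's the maximum — no swap from here does better than 1227.

1227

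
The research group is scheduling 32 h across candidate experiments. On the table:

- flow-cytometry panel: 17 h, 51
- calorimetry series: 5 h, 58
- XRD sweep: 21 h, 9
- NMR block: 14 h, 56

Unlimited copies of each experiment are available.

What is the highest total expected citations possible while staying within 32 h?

The ratio ordering already packs tightly: 6×calorimetry series, 30 h, 348.
No other feasible combination exceeds 348.

348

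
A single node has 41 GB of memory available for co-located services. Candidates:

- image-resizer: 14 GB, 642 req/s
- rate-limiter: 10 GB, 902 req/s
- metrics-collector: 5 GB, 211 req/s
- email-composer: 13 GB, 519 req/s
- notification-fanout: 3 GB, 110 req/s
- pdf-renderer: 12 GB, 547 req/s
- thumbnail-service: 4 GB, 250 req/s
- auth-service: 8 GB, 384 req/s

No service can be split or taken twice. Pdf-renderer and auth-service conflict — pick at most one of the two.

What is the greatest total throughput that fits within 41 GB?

2389

Ranking by ratio (throughput/GB): rate-limiter 90.20, thumbnail-service 62.50, auth-service 48.00, image-resizer 45.86.
Best packing: image-resizer + rate-limiter + metrics-collector + thumbnail-service + auth-service — 41 GB, 2389 total.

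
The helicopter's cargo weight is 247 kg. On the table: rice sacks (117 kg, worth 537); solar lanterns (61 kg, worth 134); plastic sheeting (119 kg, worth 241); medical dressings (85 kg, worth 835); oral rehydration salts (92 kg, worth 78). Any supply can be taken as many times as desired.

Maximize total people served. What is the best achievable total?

Solar lanterns + 2×medical dressings uses 231 of the 247 kg and totals 1804.
The spare 16 kg is too small for any remaining supply, and no exchange beats 1804.

1804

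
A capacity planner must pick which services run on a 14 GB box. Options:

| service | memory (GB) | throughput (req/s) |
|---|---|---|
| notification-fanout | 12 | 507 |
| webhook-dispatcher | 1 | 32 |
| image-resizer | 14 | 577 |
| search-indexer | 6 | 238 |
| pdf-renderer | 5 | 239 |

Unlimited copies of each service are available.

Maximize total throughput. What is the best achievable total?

606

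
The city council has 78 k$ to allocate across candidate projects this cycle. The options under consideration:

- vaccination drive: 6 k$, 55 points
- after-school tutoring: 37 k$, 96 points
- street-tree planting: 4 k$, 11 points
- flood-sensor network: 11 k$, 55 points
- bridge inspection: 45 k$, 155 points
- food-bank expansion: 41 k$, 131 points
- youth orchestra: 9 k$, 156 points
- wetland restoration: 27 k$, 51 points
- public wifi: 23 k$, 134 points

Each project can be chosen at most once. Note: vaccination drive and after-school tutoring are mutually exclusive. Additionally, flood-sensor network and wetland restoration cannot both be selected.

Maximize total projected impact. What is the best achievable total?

Filling by ratio: vaccination drive + street-tree planting + flood-sensor network + youth orchestra + public wifi for 411, with 25 k$ left unused.
Dropping vaccination drive and street-tree planting and flood-sensor network frees 21 k$; slotting in bridge inspection (45 k$) lifts the total to 445 at 77 k$.
The spare 1 k$ is too small for any remaining project, and no feasible exchange beats 445.

445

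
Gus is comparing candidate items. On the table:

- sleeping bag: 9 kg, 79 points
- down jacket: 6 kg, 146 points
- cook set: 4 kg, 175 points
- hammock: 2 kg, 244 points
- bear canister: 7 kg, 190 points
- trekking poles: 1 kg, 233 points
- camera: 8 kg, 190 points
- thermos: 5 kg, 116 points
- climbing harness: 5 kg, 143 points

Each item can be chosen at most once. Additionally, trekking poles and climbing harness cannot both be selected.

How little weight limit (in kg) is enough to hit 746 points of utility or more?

12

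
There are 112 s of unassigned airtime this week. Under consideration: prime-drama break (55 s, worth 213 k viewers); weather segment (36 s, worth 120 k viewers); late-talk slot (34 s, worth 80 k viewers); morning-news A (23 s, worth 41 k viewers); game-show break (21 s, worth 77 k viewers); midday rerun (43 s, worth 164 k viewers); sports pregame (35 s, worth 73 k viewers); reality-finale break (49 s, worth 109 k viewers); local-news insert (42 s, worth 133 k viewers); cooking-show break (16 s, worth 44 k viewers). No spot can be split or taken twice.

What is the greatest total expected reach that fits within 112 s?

410

A density-first pass picks prime-drama break + midday rerun — 377 at 98 s.
Replace midday rerun with weather segment + game-show break: the trade gains 33 net, giving 410 at 112 s.
Next best is prime-drama break + midday rerun at 377 (98 s) — short by 33.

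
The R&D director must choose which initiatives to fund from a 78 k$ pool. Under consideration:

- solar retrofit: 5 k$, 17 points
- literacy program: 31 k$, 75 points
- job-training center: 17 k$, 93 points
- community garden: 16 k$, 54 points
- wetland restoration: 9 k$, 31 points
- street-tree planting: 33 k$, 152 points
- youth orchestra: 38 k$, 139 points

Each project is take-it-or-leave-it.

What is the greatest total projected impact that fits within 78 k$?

Greedy by ratio would take solar retrofit + job-training center + wetland restoration + street-tree planting: 64 k$ used, total 293.
Replace solar retrofit with community garden: the trade gains 37 net, giving 330 at 75 k$.

330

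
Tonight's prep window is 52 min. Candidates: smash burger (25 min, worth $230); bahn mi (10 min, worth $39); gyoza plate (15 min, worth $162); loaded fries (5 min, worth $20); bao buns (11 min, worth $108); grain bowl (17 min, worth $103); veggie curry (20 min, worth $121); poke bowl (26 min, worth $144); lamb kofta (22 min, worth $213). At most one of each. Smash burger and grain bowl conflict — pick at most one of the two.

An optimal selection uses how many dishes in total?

3

The maximum profit within 52 min is 500.
For example smash burger + gyoza plate + bao buns achieves it, using 51 min.
Every optimal selection uses 3 dishes.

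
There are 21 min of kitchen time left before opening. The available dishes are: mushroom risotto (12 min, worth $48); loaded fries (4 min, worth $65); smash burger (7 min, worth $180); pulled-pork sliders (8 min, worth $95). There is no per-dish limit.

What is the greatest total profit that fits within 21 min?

Best packing: 3×smash burger — 21 min, 540 total.

540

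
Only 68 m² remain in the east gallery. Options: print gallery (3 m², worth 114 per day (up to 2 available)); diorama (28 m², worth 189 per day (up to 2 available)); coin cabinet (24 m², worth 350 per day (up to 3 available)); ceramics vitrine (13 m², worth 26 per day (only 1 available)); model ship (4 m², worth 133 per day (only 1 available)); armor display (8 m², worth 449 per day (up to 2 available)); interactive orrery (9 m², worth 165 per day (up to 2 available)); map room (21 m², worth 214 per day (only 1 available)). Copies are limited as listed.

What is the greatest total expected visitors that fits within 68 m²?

1939

Taking 2×print gallery + coin cabinet + model ship + 2×armor display + 2×interactive orrery: 68 m² used, 1939 in expected visitors.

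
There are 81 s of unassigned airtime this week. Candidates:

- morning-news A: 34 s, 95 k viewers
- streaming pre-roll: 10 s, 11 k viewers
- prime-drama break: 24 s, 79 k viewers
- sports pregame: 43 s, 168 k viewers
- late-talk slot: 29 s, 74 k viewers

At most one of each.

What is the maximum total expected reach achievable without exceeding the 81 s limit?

Greedy by ratio would take streaming pre-roll + prime-drama break + sports pregame: 77 s used, total 258.
Dropping streaming pre-roll and prime-drama break frees 34 s; slotting in morning-news A (34 s) lifts the total to 263 at 77 s.
Every other selection either busts 81 s or fails to beat 263.

263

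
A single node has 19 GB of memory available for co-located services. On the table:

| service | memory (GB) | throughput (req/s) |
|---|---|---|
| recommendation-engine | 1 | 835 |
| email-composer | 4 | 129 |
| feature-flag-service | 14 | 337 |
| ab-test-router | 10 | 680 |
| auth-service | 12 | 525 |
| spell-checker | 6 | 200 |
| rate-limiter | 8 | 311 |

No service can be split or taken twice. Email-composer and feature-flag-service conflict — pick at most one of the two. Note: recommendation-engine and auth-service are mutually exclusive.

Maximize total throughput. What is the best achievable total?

1826

The ratio ordering already packs tightly: recommendation-engine + ab-test-router + rate-limiter, 19 GB, 1826.
The closest alternative, recommendation-engine + ab-test-router + spell-checker, reaches only 1715.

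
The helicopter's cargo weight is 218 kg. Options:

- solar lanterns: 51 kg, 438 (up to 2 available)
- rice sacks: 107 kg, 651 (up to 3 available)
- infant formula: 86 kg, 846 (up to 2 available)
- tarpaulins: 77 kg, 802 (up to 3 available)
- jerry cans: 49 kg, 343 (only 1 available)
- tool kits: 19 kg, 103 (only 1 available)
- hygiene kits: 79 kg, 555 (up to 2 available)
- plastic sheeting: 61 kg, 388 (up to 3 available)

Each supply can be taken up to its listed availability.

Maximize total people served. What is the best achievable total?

2086

Ranking by ratio (people served/kg): tarpaulins 10.42, infant formula 9.84, solar lanterns 8.59, hygiene kits 7.03.
Greedy by ratio would take solar lanterns + 2×tarpaulins: 205 kg used, total 2042.
The 77 kg tied up in tarpaulins is better spent on infant formula — total rises to 2086 (214 kg).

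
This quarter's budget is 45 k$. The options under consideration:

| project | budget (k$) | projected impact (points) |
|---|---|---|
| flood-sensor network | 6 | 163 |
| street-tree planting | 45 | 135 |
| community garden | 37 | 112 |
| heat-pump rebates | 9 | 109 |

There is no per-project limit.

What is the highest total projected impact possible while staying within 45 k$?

Ranking by ratio (projected impact/k$): flood-sensor network 27.17, heat-pump rebates 12.11, community garden 3.03.
Taking 7×flood-sensor network: 42 k$ used, 1141 in projected impact.
Nothing else within 45 k$ beats 1141.

1141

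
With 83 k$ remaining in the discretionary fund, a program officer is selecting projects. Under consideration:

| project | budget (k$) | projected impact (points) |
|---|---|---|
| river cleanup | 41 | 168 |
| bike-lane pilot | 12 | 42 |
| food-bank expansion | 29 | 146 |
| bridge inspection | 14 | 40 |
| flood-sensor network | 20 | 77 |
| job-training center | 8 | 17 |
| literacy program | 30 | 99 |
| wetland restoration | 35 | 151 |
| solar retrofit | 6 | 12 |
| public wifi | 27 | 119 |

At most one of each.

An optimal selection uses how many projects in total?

Best achievable projected impact is 356.
river cleanup + bike-lane pilot + food-bank expansion hits 356 at 82 k$.
Any selection reaching 356 contains exactly 3 projects.

3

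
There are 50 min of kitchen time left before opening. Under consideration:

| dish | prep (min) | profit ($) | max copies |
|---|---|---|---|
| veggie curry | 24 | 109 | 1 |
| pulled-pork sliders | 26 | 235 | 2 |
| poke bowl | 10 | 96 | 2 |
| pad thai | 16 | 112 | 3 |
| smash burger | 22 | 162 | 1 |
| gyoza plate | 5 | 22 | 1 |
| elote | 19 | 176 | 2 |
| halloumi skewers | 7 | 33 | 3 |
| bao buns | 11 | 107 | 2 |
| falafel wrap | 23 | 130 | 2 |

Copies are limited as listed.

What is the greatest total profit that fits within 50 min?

The ratio heuristic lands on 2×poke bowl + halloumi skewers + 2×bao buns (439) but leaves 1 min idle.
The 18 min tied up in halloumi skewers and bao buns is better spent on elote — total rises to 475 (50 min).
That's the maximum — no swap from here does better than 475.

475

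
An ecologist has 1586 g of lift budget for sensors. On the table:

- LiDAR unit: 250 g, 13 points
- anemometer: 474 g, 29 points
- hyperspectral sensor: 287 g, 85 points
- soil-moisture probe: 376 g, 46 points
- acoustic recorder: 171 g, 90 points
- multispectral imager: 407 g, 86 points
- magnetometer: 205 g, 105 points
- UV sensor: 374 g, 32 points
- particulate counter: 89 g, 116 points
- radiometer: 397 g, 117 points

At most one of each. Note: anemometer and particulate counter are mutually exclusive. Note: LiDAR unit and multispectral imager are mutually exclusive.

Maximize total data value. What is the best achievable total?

599

The ratio ordering already packs tightly: hyperspectral sensor + acoustic recorder + multispectral imager + magnetometer + particulate counter + radiometer, 1556 g, 599.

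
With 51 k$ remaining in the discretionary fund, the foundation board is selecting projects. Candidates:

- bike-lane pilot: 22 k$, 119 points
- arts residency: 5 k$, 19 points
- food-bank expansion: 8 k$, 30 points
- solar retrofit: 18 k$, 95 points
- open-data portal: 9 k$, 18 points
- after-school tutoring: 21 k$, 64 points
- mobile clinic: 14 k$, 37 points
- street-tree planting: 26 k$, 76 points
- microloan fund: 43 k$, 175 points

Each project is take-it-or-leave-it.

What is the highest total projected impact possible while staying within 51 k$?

244

Taking the top-ratio projects first gives bike-lane pilot + arts residency + solar retrofit for 233 (45 k$).
Replace arts residency with food-bank expansion: the trade gains 11 net, giving 244 at 48 k$.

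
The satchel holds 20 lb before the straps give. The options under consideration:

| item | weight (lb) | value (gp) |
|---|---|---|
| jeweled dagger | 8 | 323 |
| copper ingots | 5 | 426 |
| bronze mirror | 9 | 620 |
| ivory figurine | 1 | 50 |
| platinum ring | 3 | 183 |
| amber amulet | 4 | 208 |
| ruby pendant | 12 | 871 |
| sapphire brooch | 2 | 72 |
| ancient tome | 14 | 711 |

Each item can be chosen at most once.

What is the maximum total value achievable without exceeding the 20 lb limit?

Taking copper ingots + platinum ring + ruby pendant: 20 lb used, 1480 in value.
Next best is copper ingots + ivory figurine + ruby pendant + sapphire brooch at 1419 (20 lb) — short by 61.

1480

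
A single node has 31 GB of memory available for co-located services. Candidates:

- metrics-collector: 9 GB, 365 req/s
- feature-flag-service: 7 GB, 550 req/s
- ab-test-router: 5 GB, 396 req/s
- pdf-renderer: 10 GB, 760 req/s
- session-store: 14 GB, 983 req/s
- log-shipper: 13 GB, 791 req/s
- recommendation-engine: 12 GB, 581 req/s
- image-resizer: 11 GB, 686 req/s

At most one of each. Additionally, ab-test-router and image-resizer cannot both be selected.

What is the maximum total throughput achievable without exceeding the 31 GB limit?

By throughput per GB: ab-test-router 79.20, feature-flag-service 78.57, pdf-renderer 76.00 lead.
A density-first pass picks metrics-collector + feature-flag-service + ab-test-router + pdf-renderer — 2071 at 31 GB.
Dropping metrics-collector and ab-test-router frees 14 GB; slotting in session-store (14 GB) lifts the total to 2293 at 31 GB.
Next best is ab-test-router + pdf-renderer + session-store at 2139 (29 GB) — short by 154.

2293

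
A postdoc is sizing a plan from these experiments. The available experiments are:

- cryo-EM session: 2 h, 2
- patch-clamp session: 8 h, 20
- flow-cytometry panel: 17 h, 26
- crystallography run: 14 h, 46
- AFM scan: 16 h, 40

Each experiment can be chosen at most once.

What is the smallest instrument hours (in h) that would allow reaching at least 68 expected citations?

24

Need the lightest bundle worth ≥ 68.
cryo-EM session + patch-clamp session + crystallography run: 68 expected citations at 24 h.
Below 24 h the best achievable stays under 68.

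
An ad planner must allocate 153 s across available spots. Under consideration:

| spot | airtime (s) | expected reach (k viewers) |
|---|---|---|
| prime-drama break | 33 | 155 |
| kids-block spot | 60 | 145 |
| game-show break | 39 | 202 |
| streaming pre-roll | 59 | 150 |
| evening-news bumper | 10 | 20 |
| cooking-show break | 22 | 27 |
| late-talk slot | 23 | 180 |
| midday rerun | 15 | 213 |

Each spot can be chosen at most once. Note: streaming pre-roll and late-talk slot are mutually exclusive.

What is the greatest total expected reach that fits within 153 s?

797

Prime-drama break + game-show break + evening-news bumper + cooking-show break + late-talk slot + midday rerun uses 142 of the 153 s and totals 797.
Runner-up prime-drama break + game-show break + cooking-show break + late-talk slot + midday rerun tops out at 777.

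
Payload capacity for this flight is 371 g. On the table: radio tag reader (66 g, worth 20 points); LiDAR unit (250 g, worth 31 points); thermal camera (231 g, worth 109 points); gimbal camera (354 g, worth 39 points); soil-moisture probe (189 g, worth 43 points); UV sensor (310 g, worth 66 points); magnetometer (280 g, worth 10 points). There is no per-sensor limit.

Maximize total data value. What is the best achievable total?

149

The ratio ordering already packs tightly: 2×radio tag reader + thermal camera, 363 g, 149.
Every other selection either busts 371 g or fails to beat 149.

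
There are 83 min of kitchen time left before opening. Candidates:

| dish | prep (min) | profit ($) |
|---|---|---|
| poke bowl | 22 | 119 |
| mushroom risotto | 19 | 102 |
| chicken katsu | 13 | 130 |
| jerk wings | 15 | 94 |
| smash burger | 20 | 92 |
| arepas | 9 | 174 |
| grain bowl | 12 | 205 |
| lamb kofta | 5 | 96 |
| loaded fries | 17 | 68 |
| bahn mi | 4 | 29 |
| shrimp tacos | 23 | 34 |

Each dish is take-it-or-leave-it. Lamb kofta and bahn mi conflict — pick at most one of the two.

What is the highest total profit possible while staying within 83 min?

Poke bowl + mushroom risotto + chicken katsu + arepas + grain bowl + lamb kofta uses 80 of the 83 min and totals 826.
Runner-up poke bowl + chicken katsu + jerk wings + arepas + grain bowl + lamb kofta tops out at 818.

826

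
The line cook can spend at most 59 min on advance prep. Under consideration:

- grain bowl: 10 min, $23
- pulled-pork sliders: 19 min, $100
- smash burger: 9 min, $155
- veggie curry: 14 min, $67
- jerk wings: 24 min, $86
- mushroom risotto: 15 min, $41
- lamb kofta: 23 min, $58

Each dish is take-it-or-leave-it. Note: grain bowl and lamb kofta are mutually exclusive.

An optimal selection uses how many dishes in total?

Best achievable profit is 363.
For example pulled-pork sliders + smash burger + veggie curry + mushroom risotto achieves it, using 57 min.
Every optimal selection uses 4 dishes.

4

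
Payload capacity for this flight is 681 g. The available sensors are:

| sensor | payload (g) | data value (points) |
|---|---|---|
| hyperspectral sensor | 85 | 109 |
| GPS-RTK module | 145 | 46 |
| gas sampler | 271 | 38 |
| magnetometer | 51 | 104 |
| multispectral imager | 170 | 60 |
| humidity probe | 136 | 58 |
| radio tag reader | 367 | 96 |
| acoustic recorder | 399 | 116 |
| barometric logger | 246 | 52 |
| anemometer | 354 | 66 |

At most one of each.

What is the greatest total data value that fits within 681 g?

387

Ranking by ratio (data value/g): magnetometer 2.04, hyperspectral sensor 1.28, humidity probe 0.43, multispectral imager 0.35.
The ratio heuristic lands on hyperspectral sensor + GPS-RTK module + magnetometer + multispectral imager + humidity probe (377) but leaves 94 g idle.
The 315 g tied up in GPS-RTK module and multispectral imager is better spent on acoustic recorder — total rises to 387 (671 g).
Runner-up hyperspectral sensor + GPS-RTK module + magnetometer + multispectral imager + humidity probe tops out at 377.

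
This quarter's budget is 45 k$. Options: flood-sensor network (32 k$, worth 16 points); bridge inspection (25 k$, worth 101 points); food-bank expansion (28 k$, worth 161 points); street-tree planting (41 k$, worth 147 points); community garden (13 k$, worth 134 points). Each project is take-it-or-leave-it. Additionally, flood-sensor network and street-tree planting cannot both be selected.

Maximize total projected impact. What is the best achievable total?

Ranking by ratio (projected impact/k$): community garden 10.31, food-bank expansion 5.75, bridge inspection 4.04.
Taking food-bank expansion + community garden: 41 k$ used, 295 in projected impact.

295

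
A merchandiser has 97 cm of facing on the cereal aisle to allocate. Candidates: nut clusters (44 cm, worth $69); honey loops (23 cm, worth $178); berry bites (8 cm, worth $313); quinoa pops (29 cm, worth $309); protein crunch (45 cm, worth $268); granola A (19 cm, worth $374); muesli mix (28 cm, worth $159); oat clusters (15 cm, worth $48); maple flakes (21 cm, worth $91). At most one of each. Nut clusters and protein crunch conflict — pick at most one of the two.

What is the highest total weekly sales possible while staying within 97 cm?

1222

Density check — berry bites 39.12, granola A 19.68, quinoa pops 10.66, honey loops 7.74 are the best per cm.
The ratio ordering already packs tightly: honey loops + berry bites + quinoa pops + granola A + oat clusters, 94 cm, 1222.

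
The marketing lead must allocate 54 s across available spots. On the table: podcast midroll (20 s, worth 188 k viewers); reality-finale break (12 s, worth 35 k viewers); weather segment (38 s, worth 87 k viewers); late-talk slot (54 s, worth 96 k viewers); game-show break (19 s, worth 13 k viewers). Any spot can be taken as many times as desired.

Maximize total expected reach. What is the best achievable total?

411

The ratio ordering already packs tightly: 2×podcast midroll + reality-finale break, 52 s, 411.
No other feasible combination exceeds 411.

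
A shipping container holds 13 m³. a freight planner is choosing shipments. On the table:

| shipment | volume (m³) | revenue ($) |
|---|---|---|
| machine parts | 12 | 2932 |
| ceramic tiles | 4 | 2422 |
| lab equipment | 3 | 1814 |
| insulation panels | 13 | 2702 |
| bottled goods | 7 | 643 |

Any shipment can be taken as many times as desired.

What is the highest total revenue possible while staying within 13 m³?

A density-first pass picks 3×ceramic tiles — 7266 at 12 m³.
Replace 2×ceramic tiles with 3×lab equipment: the trade gains 598 net, giving 7864 at 13 m³.
Every other selection either busts 13 m³ or fails to beat 7864.

7864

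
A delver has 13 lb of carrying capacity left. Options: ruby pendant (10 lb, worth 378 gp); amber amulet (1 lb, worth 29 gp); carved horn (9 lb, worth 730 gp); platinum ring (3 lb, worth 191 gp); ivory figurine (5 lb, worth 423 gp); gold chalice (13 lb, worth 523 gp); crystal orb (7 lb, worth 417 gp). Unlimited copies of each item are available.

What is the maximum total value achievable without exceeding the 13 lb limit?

Ranking by ratio (value/lb): ivory figurine 84.60, carved horn 81.11, platinum ring 63.67.
Platinum ring + 2×ivory figurine uses 13 of the 13 lb and totals 1037.
No other feasible combination exceeds 1037.

1037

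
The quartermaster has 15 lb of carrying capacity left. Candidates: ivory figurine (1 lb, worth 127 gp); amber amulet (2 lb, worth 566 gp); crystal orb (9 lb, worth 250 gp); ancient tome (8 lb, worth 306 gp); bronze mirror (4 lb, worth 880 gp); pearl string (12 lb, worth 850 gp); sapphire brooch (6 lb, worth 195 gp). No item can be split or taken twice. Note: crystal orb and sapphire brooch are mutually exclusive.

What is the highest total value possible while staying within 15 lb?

The ratio ordering already packs tightly: ivory figurine + amber amulet + ancient tome + bronze mirror, 15 lb, 1879.

1879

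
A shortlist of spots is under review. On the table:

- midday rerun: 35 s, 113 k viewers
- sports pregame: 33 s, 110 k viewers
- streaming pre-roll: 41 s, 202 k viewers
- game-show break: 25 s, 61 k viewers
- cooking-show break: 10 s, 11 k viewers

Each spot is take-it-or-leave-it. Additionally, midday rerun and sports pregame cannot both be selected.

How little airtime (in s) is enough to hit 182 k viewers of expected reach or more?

41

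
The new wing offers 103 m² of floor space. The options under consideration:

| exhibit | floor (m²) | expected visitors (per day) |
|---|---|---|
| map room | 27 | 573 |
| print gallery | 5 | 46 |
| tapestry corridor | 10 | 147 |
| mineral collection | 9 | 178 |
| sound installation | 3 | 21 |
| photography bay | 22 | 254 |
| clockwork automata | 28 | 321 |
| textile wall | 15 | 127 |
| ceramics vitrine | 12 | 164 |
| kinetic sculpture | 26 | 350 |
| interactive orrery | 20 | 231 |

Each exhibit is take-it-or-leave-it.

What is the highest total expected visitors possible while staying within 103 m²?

1590

Filling by ratio: map room + print gallery + tapestry corridor + mineral collection + sound installation + ceramics vitrine + kinetic sculpture for 1479, with 11 m² left unused.
Replace print gallery and ceramics vitrine with clockwork automata: the trade gains 111 net, giving 1590 at 103 m².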